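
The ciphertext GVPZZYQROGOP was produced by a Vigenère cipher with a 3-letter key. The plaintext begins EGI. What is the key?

Subtract each crib letter from the matching ciphertext letter (mod 26):
G(6)−E(4)=2 → C
V(21)−G(6)=15 → P
P(15)−I(8)=7 → H

CPH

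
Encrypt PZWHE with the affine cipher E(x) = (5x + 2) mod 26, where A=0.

P(15): 5·15+2=77≡25 → Z
Z(25): 5·25+2=127≡23 → X
W(22): 5·22+2=112≡8 → I
H(7): 5·7+2=37≡11 → L
E(4): 5·4+2=22 → W

ZXILW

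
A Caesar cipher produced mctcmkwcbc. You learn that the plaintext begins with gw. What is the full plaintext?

From the crib: m(12)−g(6)=6, so the shift is 6.
Subtract 6 from each ciphertext letter:
m(12): 12−6=6 → g
c(2): 2−6=-4≡22 → w
t(19): 19−6=13 → n
c(2): 2−6=-4≡22 → w
m(12): 12−6=6 → g
k(10): 10−6=4 → e
w(22): 22−6=16 → q
c(2): 2−6=-4≡22 → w
b(1): 1−6=-5≡21 → v
c(2): 2−6=-4≡22 → w

gwnwgeqwvw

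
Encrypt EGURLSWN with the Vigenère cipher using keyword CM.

GSWDNEYZ

Repeat the key across the message: CMCMCMCM
E(4)+C(2): 6 → G
G(6)+M(12): 18 → S
U(20)+C(2): 22 → W
R(17)+M(12): 29≡3 → D
L(11)+C(2): 13 → N
S(18)+M(12): 30≡4 → E
W(22)+C(2): 24 → Y
N(13)+M(12): 25 → Z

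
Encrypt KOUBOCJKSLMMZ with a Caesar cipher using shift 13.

K(10): 10+13=23 → X
O(14): 14+13=27≡1 → B
U(20): 20+13=33≡7 → H
B(1): 1+13=14 → O
O(14): 14+13=27≡1 → B
C(2): 2+13=15 → P
J(9): 9+13=22 → W
K(10): 10+13=23 → X
S(18): 18+13=31≡5 → F
L(11): 11+13=24 → Y
M(12): 12+13=25 → Z
M(12): 12+13=25 → Z
Z(25): 25+13=38≡12 → M

XBHOBPWXFYZZM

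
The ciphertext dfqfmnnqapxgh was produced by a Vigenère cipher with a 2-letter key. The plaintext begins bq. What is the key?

Subtract each crib letter from the matching ciphertext letter (mod 26):
d(3)−b(1)=2 → c
f(5)−q(16)=-11≡15 → p

cp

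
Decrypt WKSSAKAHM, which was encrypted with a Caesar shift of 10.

W(22): 22−10=12 → M
K(10): 10−10=0 → A
S(18): 18−10=8 → I
S(18): 18−10=8 → I
A(0): 0−10=-10≡16 → Q
K(10): 10−10=0 → A
A(0): 0−10=-10≡16 → Q
H(7): 7−10=-3≡23 → X
M(12): 12−10=2 → C

MAIIQAQXC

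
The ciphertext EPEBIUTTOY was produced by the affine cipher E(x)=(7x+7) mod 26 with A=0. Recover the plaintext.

The inverse of 7 mod 26 is 15, since 7·15=105≡1. Apply D(y)=15·(y−7) mod 26:
E(4): 15·(4−7)=-45≡7 → H
P(15): 15·(15−7)=120≡16 → Q
E(4): 15·(4−7)=-45≡7 → H
B(1): 15·(1−7)=-90≡14 → O
I(8): 15·(8−7)=15 → P
U(20): 15·(20−7)=195≡13 → N
T(19): 15·(19−7)=180≡24 → Y
T(19): 15·(19−7)=180≡24 → Y
O(14): 15·(14−7)=105≡1 → B
Y(24): 15·(24−7)=255≡21 → V

HQHOPNYYBV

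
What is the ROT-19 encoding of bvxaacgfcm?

b(1): 1+19=20 → u
v(21): 21+19=40≡14 → o
x(23): 23+19=42≡16 → q
a(0): 0+19=19 → t
a(0): 0+19=19 → t
c(2): 2+19=21 → v
g(6): 6+19=25 → z
f(5): 5+19=24 → y
c(2): 2+19=21 → v
m(12): 12+19=31≡5 → f

uoqttvzyvf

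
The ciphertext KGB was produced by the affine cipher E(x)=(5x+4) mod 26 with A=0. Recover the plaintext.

WQP

The inverse of 5 mod 26 is 21, since 5·21=105≡1. Apply D(y)=21·(y−4) mod 26:
K(10): 21·(10−4)=126≡22 → W
G(6): 21·(6−4)=42≡16 → Q
B(1): 21·(1−4)=-63≡15 → P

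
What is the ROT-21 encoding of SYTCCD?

NTOXXY

S(18): 18+21=39≡13 → N
Y(24): 24+21=45≡19 → T
T(19): 19+21=40≡14 → O
C(2): 2+21=23 → X
C(2): 2+21=23 → X
D(3): 3+21=24 → Y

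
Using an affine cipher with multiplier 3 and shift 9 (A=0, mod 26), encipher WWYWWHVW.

XXDXXEUX

W(22): 3·22+9=75≡23 → X
W(22): 3·22+9=75≡23 → X
Y(24): 3·24+9=81≡3 → D
W(22): 3·22+9=75≡23 → X
W(22): 3·22+9=75≡23 → X
H(7): 3·7+9=30≡4 → E
V(21): 3·21+9=72≡20 → U
W(22): 3·22+9=75≡23 → X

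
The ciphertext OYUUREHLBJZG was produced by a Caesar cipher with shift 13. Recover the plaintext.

BLHHERUYOWMT

O(14): 14−13=1 → B
Y(24): 24−13=11 → L
U(20): 20−13=7 → H
U(20): 20−13=7 → H
R(17): 17−13=4 → E
E(4): 4−13=-9≡17 → R
H(7): 7−13=-6≡20 → U
L(11): 11−13=-2≡24 → Y
B(1): 1−13=-12≡14 → O
J(9): 9−13=-4≡22 → W
Z(25): 25−13=12 → M
G(6): 6−13=-7≡19 → T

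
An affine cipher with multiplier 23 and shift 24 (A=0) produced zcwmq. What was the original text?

rqseu

The inverse of 23 mod 26 is 17, since 23·17=391≡1. Apply D(y)=17·(y−24) mod 26:
z(25): 17·(25−24)=17 → r
c(2): 17·(2−24)=-374≡16 → q
w(22): 17·(22−24)=-34≡18 → s
m(12): 17·(12−24)=-204≡4 → e
q(16): 17·(16−24)=-136≡20 → u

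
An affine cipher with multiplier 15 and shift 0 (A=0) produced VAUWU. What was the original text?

The inverse of 15 mod 26 is 7, since 15·7=105≡1. Apply D(y)=7·(y−0) mod 26:
V(21): 7·(21−0)=147≡17 → R
A(0): 7·(0−0)=0 → A
U(20): 7·(20−0)=140≡10 → K
W(22): 7·(22−0)=154≡24 → Y
U(20): 7·(20−0)=140≡10 → K

RAKYK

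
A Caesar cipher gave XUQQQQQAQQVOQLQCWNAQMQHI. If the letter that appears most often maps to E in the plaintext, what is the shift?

12

The most frequent ciphertext letter is Q (appears 11 times).
Q is position 16; E is position 4.
Shift = 12.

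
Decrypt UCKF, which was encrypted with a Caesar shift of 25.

VDLG

U(20): 20−25=-5≡21 → V
C(2): 2−25=-23≡3 → D
K(10): 10−25=-15≡11 → L
F(5): 5−25=-20≡6 → G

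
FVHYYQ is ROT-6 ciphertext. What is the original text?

ZPBSSK

F(5): 5−6=-1≡25 → Z
V(21): 21−6=15 → P
H(7): 7−6=1 → B
Y(24): 24−6=18 → S
Y(24): 24−6=18 → S
Q(16): 16−6=10 → K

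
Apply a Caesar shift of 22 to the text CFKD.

C(2): 2+22=24 → Y
F(5): 5+22=27≡1 → B
K(10): 10+22=32≡6 → G
D(3): 3+22=25 → Z

YBGZ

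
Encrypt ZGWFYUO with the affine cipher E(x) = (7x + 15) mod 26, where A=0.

IFNYBZJ

Z(25): 7·25+15=190≡8 → I
G(6): 7·6+15=57≡5 → F
W(22): 7·22+15=169≡13 → N
F(5): 7·5+15=50≡24 → Y
Y(24): 7·24+15=183≡1 → B
U(20): 7·20+15=155≡25 → Z
O(14): 7·14+15=113≡9 → J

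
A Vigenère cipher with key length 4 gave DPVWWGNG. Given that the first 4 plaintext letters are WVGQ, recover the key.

HUPG

Subtract each crib letter from the matching ciphertext letter (mod 26):
D(3)−W(22)=-19≡7 → H
P(15)−V(21)=-6≡20 → U
V(21)−G(6)=15 → P
W(22)−Q(16)=6 → G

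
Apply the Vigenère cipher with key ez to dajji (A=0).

Repeat the key across the message: ezeze
d(3)+e(4): 7 → h
a(0)+z(25): 25 → z
j(9)+e(4): 13 → n
j(9)+z(25): 34≡8 → i
i(8)+e(4): 12 → m

hznim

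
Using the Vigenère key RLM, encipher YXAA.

PIMR

Repeat the key across the message: RLMR
Y(24)+R(17): 41≡15 → P
X(23)+L(11): 34≡8 → I
A(0)+M(12): 12 → M
A(0)+R(17): 17 → R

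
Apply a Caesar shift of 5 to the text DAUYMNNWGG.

IFZDRSSBLL

D(3): 3+5=8 → I
A(0): 0+5=5 → F
U(20): 20+5=25 → Z
Y(24): 24+5=29≡3 → D
M(12): 12+5=17 → R
N(13): 13+5=18 → S
N(13): 13+5=18 → S
W(22): 22+5=27≡1 → B
G(6): 6+5=11 → L
G(6): 6+5=11 → L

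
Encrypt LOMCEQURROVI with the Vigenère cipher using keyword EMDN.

Repeat the key across the message: EMDNEMDNEMDN
L(11)+E(4): 15 → P
O(14)+M(12): 26≡0 → A
M(12)+D(3): 15 → P
C(2)+N(13): 15 → P
E(4)+E(4): 8 → I
Q(16)+M(12): 28≡2 → C
U(20)+D(3): 23 → X
R(17)+N(13): 30≡4 → E
R(17)+E(4): 21 → V
O(14)+M(12): 26≡0 → A
V(21)+D(3): 24 → Y
I(8)+N(13): 21 → V

PAPPICXEVAYV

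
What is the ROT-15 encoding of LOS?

ADH

L(11): 11+15=26≡0 → A
O(14): 14+15=29≡3 → D
S(18): 18+15=33≡7 → H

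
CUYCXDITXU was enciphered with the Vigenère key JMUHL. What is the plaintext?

TIEVMUWZQJ

Repeat the key across the ciphertext: JMUHLJMUHL
C(2)−J(9): -7≡19 → T
U(20)−M(12): 8 → I
Y(24)−U(20): 4 → E
C(2)−H(7): -5≡21 → V
X(23)−L(11): 12 → M
D(3)−J(9): -6≡20 → U
I(8)−M(12): -4≡22 → W
T(19)−U(20): -1≡25 → Z
X(23)−H(7): 16 → Q
U(20)−L(11): 9 → J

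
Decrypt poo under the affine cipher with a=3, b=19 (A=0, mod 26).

The inverse of 3 mod 26 is 9, since 3·9=27≡1. Apply D(y)=9·(y−19) mod 26:
p(15): 9·(15−19)=-36≡16 → q
o(14): 9·(14−19)=-45≡7 → h
o(14): 9·(14−19)=-45≡7 → h

qhh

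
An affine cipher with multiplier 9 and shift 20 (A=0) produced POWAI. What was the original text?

The inverse of 9 mod 26 is 3, since 9·3=27≡1. Apply D(y)=3·(y−20) mod 26:
P(15): 3·(15−20)=-15≡11 → L
O(14): 3·(14−20)=-18≡8 → I
W(22): 3·(22−20)=6 → G
A(0): 3·(0−20)=-60≡18 → S
I(8): 3·(8−20)=-36≡16 → Q

LIGSQ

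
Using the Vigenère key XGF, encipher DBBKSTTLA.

AHGHYYQRF

Repeat the key across the message: XGFXGFXGF
D(3)+X(23): 26≡0 → A
B(1)+G(6): 7 → H
B(1)+F(5): 6 → G
K(10)+X(23): 33≡7 → H
S(18)+G(6): 24 → Y
T(19)+F(5): 24 → Y
T(19)+X(23): 42≡16 → Q
L(11)+G(6): 17 → R
A(0)+F(5): 5 → F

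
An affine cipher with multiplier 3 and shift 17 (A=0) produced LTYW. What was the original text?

YSLT

The inverse of 3 mod 26 is 9, since 3·9=27≡1. Apply D(y)=9·(y−17) mod 26:
L(11): 9·(11−17)=-54≡24 → Y
T(19): 9·(19−17)=18 → S
Y(24): 9·(24−17)=63≡11 → L
W(22): 9·(22−17)=45≡19 → T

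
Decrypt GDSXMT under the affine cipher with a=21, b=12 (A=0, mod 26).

WHEDAJ

The inverse of 21 mod 26 is 5, since 21·5=105≡1. Apply D(y)=5·(y−12) mod 26:
G(6): 5·(6−12)=-30≡22 → W
D(3): 5·(3−12)=-45≡7 → H
S(18): 5·(18−12)=30≡4 → E
X(23): 5·(23−12)=55≡3 → D
M(12): 5·(12−12)=0 → A
T(19): 5·(19−12)=35≡9 → J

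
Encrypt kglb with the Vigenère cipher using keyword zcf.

jiqa

Repeat the key across the message: zcfz
k(10)+z(25): 35≡9 → j
g(6)+c(2): 8 → i
l(11)+f(5): 16 → q
b(1)+z(25): 26≡0 → a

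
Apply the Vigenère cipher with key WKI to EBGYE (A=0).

Repeat the key across the message: WKIWK
E(4)+W(22): 26≡0 → A
B(1)+K(10): 11 → L
G(6)+I(8): 14 → O
Y(24)+W(22): 46≡20 → U
E(4)+K(10): 14 → O

ALOUO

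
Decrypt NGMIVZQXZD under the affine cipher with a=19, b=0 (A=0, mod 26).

NOCKXPUTPH

The inverse of 19 mod 26 is 11, since 19·11=209≡1. Apply D(y)=11·(y−0) mod 26:
N(13): 11·(13−0)=143≡13 → N
G(6): 11·(6−0)=66≡14 → O
M(12): 11·(12−0)=132≡2 → C
I(8): 11·(8−0)=88≡10 → K
V(21): 11·(21−0)=231≡23 → X
Z(25): 11·(25−0)=275≡15 → P
Q(16): 11·(16−0)=176≡20 → U
X(23): 11·(23−0)=253≡19 → T
Z(25): 11·(25−0)=275≡15 → P
D(3): 11·(3−0)=33≡7 → H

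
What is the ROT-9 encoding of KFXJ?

TOGS

K(10): 10+9=19 → T
F(5): 5+9=14 → O
X(23): 23+9=32≡6 → G
J(9): 9+9=18 → S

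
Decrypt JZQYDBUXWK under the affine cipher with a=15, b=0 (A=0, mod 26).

LTIMVHKFYS

The inverse of 15 mod 26 is 7, since 15·7=105≡1. Apply D(y)=7·(y−0) mod 26:
J(9): 7·(9−0)=63≡11 → L
Z(25): 7·(25−0)=175≡19 → T
Q(16): 7·(16−0)=112≡8 → I
Y(24): 7·(24−0)=168≡12 → M
D(3): 7·(3−0)=21 → V
B(1): 7·(1−0)=7 → H
U(20): 7·(20−0)=140≡10 → K
X(23): 7·(23−0)=161≡5 → F
W(22): 7·(22−0)=154≡24 → Y
K(10): 7·(10−0)=70≡18 → S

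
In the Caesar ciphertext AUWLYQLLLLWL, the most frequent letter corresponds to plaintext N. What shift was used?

The most frequent ciphertext letter is L (appears 6 times).
L is position 11; N is position 13.
Shift = -2≡24.

24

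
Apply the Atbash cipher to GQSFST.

TJHUHG

G(6) → T(19)
Q(16) → J(9)
S(18) → H(7)
F(5) → U(20)
S(18) → H(7)
T(19) → G(6)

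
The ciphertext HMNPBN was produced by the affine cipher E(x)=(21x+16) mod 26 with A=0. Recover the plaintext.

HGLVDL

The inverse of 21 mod 26 is 5, since 21·5=105≡1. Apply D(y)=5·(y−16) mod 26:
H(7): 5·(7−16)=-45≡7 → H
M(12): 5·(12−16)=-20≡6 → G
N(13): 5·(13−16)=-15≡11 → L
P(15): 5·(15−16)=-5≡21 → V
B(1): 5·(1−16)=-75≡3 → D
N(13): 5·(13−16)=-15≡11 → L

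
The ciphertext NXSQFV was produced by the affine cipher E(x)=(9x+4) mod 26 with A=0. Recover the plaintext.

The inverse of 9 mod 26 is 3, since 9·3=27≡1. Apply D(y)=3·(y−4) mod 26:
N(13): 3·(13−4)=27≡1 → B
X(23): 3·(23−4)=57≡5 → F
S(18): 3·(18−4)=42≡16 → Q
Q(16): 3·(16−4)=36≡10 → K
F(5): 3·(5−4)=3 → D
V(21): 3·(21−4)=51≡25 → Z

BFQKDZ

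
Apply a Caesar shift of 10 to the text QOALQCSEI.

Q(16): 16+10=26≡0 → A
O(14): 14+10=24 → Y
A(0): 0+10=10 → K
L(11): 11+10=21 → V
Q(16): 16+10=26≡0 → A
C(2): 2+10=12 → M
S(18): 18+10=28≡2 → C
E(4): 4+10=14 → O
I(8): 8+10=18 → S

AYKVAMCOS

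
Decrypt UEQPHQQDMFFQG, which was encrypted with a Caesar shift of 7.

U(20): 20−7=13 → N
E(4): 4−7=-3≡23 → X
Q(16): 16−7=9 → J
P(15): 15−7=8 → I
H(7): 7−7=0 → A
Q(16): 16−7=9 → J
Q(16): 16−7=9 → J
D(3): 3−7=-4≡22 → W
M(12): 12−7=5 → F
F(5): 5−7=-2≡24 → Y
F(5): 5−7=-2≡24 → Y
Q(16): 16−7=9 → J
G(6): 6−7=-1≡25 → Z

NXJIAJJWFYYJZ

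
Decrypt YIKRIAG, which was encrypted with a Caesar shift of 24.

AKMTKCI

Y(24): 24−24=0 → A
I(8): 8−24=-16≡10 → K
K(10): 10−24=-14≡12 → M
R(17): 17−24=-7≡19 → T
I(8): 8−24=-16≡10 → K
A(0): 0−24=-24≡2 → C
G(6): 6−24=-18≡8 → I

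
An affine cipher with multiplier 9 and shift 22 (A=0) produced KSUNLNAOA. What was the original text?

QOUZTZMCM

The inverse of 9 mod 26 is 3, since 9·3=27≡1. Apply D(y)=3·(y−22) mod 26:
K(10): 3·(10−22)=-36≡16 → Q
S(18): 3·(18−22)=-12≡14 → O
U(20): 3·(20−22)=-6≡20 → U
N(13): 3·(13−22)=-27≡25 → Z
L(11): 3·(11−22)=-33≡19 → T
N(13): 3·(13−22)=-27≡25 → Z
A(0): 3·(0−22)=-66≡12 → M
O(14): 3·(14−22)=-24≡2 → C
A(0): 3·(0−22)=-66≡12 → M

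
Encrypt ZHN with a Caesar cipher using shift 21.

UCI

Z(25): 25+21=46≡20 → U
H(7): 7+21=28≡2 → C
N(13): 13+21=34≡8 → I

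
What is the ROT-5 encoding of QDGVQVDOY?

Q(16): 16+5=21 → V
D(3): 3+5=8 → I
G(6): 6+5=11 → L
V(21): 21+5=26≡0 → A
Q(16): 16+5=21 → V
V(21): 21+5=26≡0 → A
D(3): 3+5=8 → I
O(14): 14+5=19 → T
Y(24): 24+5=29≡3 → D

VILAVAITD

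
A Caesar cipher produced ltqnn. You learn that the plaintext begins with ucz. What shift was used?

17

From the crib: l(11)−u(20)=-9≡17, so the shift is 17.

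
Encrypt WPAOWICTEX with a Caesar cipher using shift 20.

W(22): 22+20=42≡16 → Q
P(15): 15+20=35≡9 → J
A(0): 0+20=20 → U
O(14): 14+20=34≡8 → I
W(22): 22+20=42≡16 → Q
I(8): 8+20=28≡2 → C
C(2): 2+20=22 → W
T(19): 19+20=39≡13 → N
E(4): 4+20=24 → Y
X(23): 23+20=43≡17 → R

QJUIQCWNYR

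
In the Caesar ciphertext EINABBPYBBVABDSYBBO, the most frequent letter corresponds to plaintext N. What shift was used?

The most frequent ciphertext letter is B (appears 7 times).
B is position 1; N is position 13.
Shift = -12≡14.

14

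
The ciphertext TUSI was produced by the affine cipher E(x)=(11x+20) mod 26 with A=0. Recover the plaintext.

The inverse of 11 mod 26 is 19, since 11·19=209≡1. Apply D(y)=19·(y−20) mod 26:
T(19): 19·(19−20)=-19≡7 → H
U(20): 19·(20−20)=0 → A
S(18): 19·(18−20)=-38≡14 → O
I(8): 19·(8−20)=-228≡6 → G

HAOG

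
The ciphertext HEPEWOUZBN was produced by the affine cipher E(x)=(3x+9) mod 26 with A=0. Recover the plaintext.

IHCHNTVOGK

The inverse of 3 mod 26 is 9, since 3·9=27≡1. Apply D(y)=9·(y−9) mod 26:
H(7): 9·(7−9)=-18≡8 → I
E(4): 9·(4−9)=-45≡7 → H
P(15): 9·(15−9)=54≡2 → C
E(4): 9·(4−9)=-45≡7 → H
W(22): 9·(22−9)=117≡13 → N
O(14): 9·(14−9)=45≡19 → T
U(20): 9·(20−9)=99≡21 → V
Z(25): 9·(25−9)=144≡14 → O
B(1): 9·(1−9)=-72≡6 → G
N(13): 9·(13−9)=36≡10 → K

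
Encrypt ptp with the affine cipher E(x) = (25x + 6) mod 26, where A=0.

rnr

p(15): 25·15+6=381≡17 → r
t(19): 25·19+6=481≡13 → n
p(15): 25·15+6=381≡17 → r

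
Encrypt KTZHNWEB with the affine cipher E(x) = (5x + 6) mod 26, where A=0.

K(10): 5·10+6=56≡4 → E
T(19): 5·19+6=101≡23 → X
Z(25): 5·25+6=131≡1 → B
H(7): 5·7+6=41≡15 → P
N(13): 5·13+6=71≡19 → T
W(22): 5·22+6=116≡12 → M
E(4): 5·4+6=26≡0 → A
B(1): 5·1+6=11 → L

EXBPTMAL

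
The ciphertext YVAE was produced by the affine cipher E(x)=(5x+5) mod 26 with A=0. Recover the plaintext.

The inverse of 5 mod 26 is 21, since 5·21=105≡1. Apply D(y)=21·(y−5) mod 26:
Y(24): 21·(24−5)=399≡9 → J
V(21): 21·(21−5)=336≡24 → Y
A(0): 21·(0−5)=-105≡25 → Z
E(4): 21·(4−5)=-21≡5 → F

JYZF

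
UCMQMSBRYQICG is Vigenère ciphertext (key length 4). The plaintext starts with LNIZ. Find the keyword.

JPER

Subtract each crib letter from the matching ciphertext letter (mod 26):
U(20)−L(11)=9 → J
C(2)−N(13)=-11≡15 → P
M(12)−I(8)=4 → E
Q(16)−Z(25)=-9≡17 → R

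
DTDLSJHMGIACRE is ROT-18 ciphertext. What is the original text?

LBLTARPUOQIKZM

D(3): 3−18=-15≡11 → L
T(19): 19−18=1 → B
D(3): 3−18=-15≡11 → L
L(11): 11−18=-7≡19 → T
S(18): 18−18=0 → A
J(9): 9−18=-9≡17 → R
H(7): 7−18=-11≡15 → P
M(12): 12−18=-6≡20 → U
G(6): 6−18=-12≡14 → O
I(8): 8−18=-10≡16 → Q
A(0): 0−18=-18≡8 → I
C(2): 2−18=-16≡10 → K
R(17): 17−18=-1≡25 → Z
E(4): 4−18=-14≡12 → M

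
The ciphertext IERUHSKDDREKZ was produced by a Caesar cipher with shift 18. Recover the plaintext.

I(8): 8−18=-10≡16 → Q
E(4): 4−18=-14≡12 → M
R(17): 17−18=-1≡25 → Z
U(20): 20−18=2 → C
H(7): 7−18=-11≡15 → P
S(18): 18−18=0 → A
K(10): 10−18=-8≡18 → S
D(3): 3−18=-15≡11 → L
D(3): 3−18=-15≡11 → L
R(17): 17−18=-1≡25 → Z
E(4): 4−18=-14≡12 → M
K(10): 10−18=-8≡18 → S
Z(25): 25−18=7 → H

QMZCPASLLZMSH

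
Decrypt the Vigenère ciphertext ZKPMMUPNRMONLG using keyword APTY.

ZVWOMFWPRXVPLR

Repeat the key across the ciphertext: APTYAPTYAPTYAP
Z(25)−A(0): 25 → Z
K(10)−P(15): -5≡21 → V
P(15)−T(19): -4≡22 → W
M(12)−Y(24): -12≡14 → O
M(12)−A(0): 12 → M
U(20)−P(15): 5 → F
P(15)−T(19): -4≡22 → W
N(13)−Y(24): -11≡15 → P
R(17)−A(0): 17 → R
M(12)−P(15): -3≡23 → X
O(14)−T(19): -5≡21 → V
N(13)−Y(24): -11≡15 → P
L(11)−A(0): 11 → L
G(6)−P(15): -9≡17 → R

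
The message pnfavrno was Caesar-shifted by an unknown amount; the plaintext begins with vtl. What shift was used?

From the crib: p(15)−v(21)=-6≡20, so the shift is 20.

20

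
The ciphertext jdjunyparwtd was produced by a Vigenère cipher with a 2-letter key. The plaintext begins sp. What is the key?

ro

Subtract each crib letter from the matching ciphertext letter (mod 26):
j(9)−s(18)=-9≡17 → r
d(3)−p(15)=-12≡14 → o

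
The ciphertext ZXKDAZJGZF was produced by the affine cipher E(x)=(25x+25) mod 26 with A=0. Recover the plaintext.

ACPWZAQTAU

The inverse of 25 mod 26 is 25, since 25·25=625≡1. Apply D(y)=25·(y−25) mod 26:
Z(25): 25·(25−25)=0 → A
X(23): 25·(23−25)=-50≡2 → C
K(10): 25·(10−25)=-375≡15 → P
D(3): 25·(3−25)=-550≡22 → W
A(0): 25·(0−25)=-625≡25 → Z
Z(25): 25·(25−25)=0 → A
J(9): 25·(9−25)=-400≡16 → Q
G(6): 25·(6−25)=-475≡19 → T
Z(25): 25·(25−25)=0 → A
F(5): 25·(5−25)=-500≡20 → U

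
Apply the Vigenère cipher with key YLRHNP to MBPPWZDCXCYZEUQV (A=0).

Repeat the key across the message: YLRHNPYLRHNPYLRH
M(12)+Y(24): 36≡10 → K
B(1)+L(11): 12 → M
P(15)+R(17): 32≡6 → G
P(15)+H(7): 22 → W
W(22)+N(13): 35≡9 → J
Z(25)+P(15): 40≡14 → O
D(3)+Y(24): 27≡1 → B
C(2)+L(11): 13 → N
X(23)+R(17): 40≡14 → O
C(2)+H(7): 9 → J
Y(24)+N(13): 37≡11 → L
Z(25)+P(15): 40≡14 → O
E(4)+Y(24): 28≡2 → C
U(20)+L(11): 31≡5 → F
Q(16)+R(17): 33≡7 → H
V(21)+H(7): 28≡2 → C

KMGWJOBNOJLOCFHC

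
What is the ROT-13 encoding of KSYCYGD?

K(10): 10+13=23 → X
S(18): 18+13=31≡5 → F
Y(24): 24+13=37≡11 → L
C(2): 2+13=15 → P
Y(24): 24+13=37≡11 → L
G(6): 6+13=19 → T
D(3): 3+13=16 → Q

XFLPLTQ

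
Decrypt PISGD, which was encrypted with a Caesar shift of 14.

BUESP

P(15): 15−14=1 → B
I(8): 8−14=-6≡20 → U
S(18): 18−14=4 → E
G(6): 6−14=-8≡18 → S
D(3): 3−14=-11≡15 → P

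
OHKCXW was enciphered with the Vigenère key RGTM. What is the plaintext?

Repeat the key across the ciphertext: RGTMRG
O(14)−R(17): -3≡23 → X
H(7)−G(6): 1 → B
K(10)−T(19): -9≡17 → R
C(2)−M(12): -10≡16 → Q
X(23)−R(17): 6 → G
W(22)−G(6): 16 → Q

XBRQGQ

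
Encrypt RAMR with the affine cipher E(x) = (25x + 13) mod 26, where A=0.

R(17): 25·17+13=438≡22 → W
A(0): 25·0+13=13 → N
M(12): 25·12+13=313≡1 → B
R(17): 25·17+13=438≡22 → W

WNBW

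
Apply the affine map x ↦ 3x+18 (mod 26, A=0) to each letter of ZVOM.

Z(25): 3·25+18=93≡15 → P
V(21): 3·21+18=81≡3 → D
O(14): 3·14+18=60≡8 → I
M(12): 3·12+18=54≡2 → C

PDIC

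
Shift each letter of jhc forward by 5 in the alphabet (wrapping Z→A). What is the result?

omh

j(9): 9+5=14 → o
h(7): 7+5=12 → m
c(2): 2+5=7 → h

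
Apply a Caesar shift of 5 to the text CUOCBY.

C(2): 2+5=7 → H
U(20): 20+5=25 → Z
O(14): 14+5=19 → T
C(2): 2+5=7 → H
B(1): 1+5=6 → G
Y(24): 24+5=29≡3 → D

HZTHGD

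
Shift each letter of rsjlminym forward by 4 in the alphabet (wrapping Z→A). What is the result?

vwnpqmrcq

r(17): 17+4=21 → v
s(18): 18+4=22 → w
j(9): 9+4=13 → n
l(11): 11+4=15 → p
m(12): 12+4=16 → q
i(8): 8+4=12 → m
n(13): 13+4=17 → r
y(24): 24+4=28≡2 → c
m(12): 12+4=16 → q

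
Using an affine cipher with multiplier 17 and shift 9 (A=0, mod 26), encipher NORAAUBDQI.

WNMJJLAIVP

N(13): 17·13+9=230≡22 → W
O(14): 17·14+9=247≡13 → N
R(17): 17·17+9=298≡12 → M
A(0): 17·0+9=9 → J
A(0): 17·0+9=9 → J
U(20): 17·20+9=349≡11 → L
B(1): 17·1+9=26≡0 → A
D(3): 17·3+9=60≡8 → I
Q(16): 17·16+9=281≡21 → V
I(8): 17·8+9=145≡15 → P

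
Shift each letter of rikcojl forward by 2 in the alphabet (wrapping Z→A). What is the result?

r(17): 17+2=19 → t
i(8): 8+2=10 → k
k(10): 10+2=12 → m
c(2): 2+2=4 → e
o(14): 14+2=16 → q
j(9): 9+2=11 → l
l(11): 11+2=13 → n

tkmeqln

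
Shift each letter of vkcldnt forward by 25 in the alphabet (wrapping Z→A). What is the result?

v(21): 21+25=46≡20 → u
k(10): 10+25=35≡9 → j
c(2): 2+25=27≡1 → b
l(11): 11+25=36≡10 → k
d(3): 3+25=28≡2 → c
n(13): 13+25=38≡12 → m
t(19): 19+25=44≡18 → s

ujbkcms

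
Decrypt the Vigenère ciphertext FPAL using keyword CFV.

Repeat the key across the ciphertext: CFVC
F(5)−C(2): 3 → D
P(15)−F(5): 10 → K
A(0)−V(21): -21≡5 → F
L(11)−C(2): 9 → J

DKFJ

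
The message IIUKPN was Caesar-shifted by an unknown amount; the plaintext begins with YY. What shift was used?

10

From the crib: I(8)−Y(24)=-16≡10, so the shift is 10.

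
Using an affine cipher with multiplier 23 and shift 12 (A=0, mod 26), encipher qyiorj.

q(16): 23·16+12=380≡16 → q
y(24): 23·24+12=564≡18 → s
i(8): 23·8+12=196≡14 → o
o(14): 23·14+12=334≡22 → w
r(17): 23·17+12=403≡13 → n
j(9): 23·9+12=219≡11 → l

qsownl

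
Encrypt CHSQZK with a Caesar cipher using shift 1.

C(2): 2+1=3 → D
H(7): 7+1=8 → I
S(18): 18+1=19 → T
Q(16): 16+1=17 → R
Z(25): 25+1=26≡0 → A
K(10): 10+1=11 → L

DITRAL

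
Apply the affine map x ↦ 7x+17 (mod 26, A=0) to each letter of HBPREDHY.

OYSGTMOD

H(7): 7·7+17=66≡14 → O
B(1): 7·1+17=24 → Y
P(15): 7·15+17=122≡18 → S
R(17): 7·17+17=136≡6 → G
E(4): 7·4+17=45≡19 → T
D(3): 7·3+17=38≡12 → M
H(7): 7·7+17=66≡14 → O
Y(24): 7·24+17=185≡3 → D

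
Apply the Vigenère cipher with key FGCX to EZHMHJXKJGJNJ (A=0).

Repeat the key across the message: FGCXFGCXFGCXF
E(4)+F(5): 9 → J
Z(25)+G(6): 31≡5 → F
H(7)+C(2): 9 → J
M(12)+X(23): 35≡9 → J
H(7)+F(5): 12 → M
J(9)+G(6): 15 → P
X(23)+C(2): 25 → Z
K(10)+X(23): 33≡7 → H
J(9)+F(5): 14 → O
G(6)+G(6): 12 → M
J(9)+C(2): 11 → L
N(13)+X(23): 36≡10 → K
J(9)+F(5): 14 → O

JFJJMPZHOMLKO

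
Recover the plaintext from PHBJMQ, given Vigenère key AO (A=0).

PTBVMC

Repeat the key across the ciphertext: AOAOAO
P(15)−A(0): 15 → P
H(7)−O(14): -7≡19 → T
B(1)−A(0): 1 → B
J(9)−O(14): -5≡21 → V
M(12)−A(0): 12 → M
Q(16)−O(14): 2 → C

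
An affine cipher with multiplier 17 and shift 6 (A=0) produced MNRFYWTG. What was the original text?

IFTDYENA

The inverse of 17 mod 26 is 23, since 17·23=391≡1. Apply D(y)=23·(y−6) mod 26:
M(12): 23·(12−6)=138≡8 → I
N(13): 23·(13−6)=161≡5 → F
R(17): 23·(17−6)=253≡19 → T
F(5): 23·(5−6)=-23≡3 → D
Y(24): 23·(24−6)=414≡24 → Y
W(22): 23·(22−6)=368≡4 → E
T(19): 23·(19−6)=299≡13 → N
G(6): 23·(6−6)=0 → A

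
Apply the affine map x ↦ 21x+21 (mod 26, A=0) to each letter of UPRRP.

U(20): 21·20+21=441≡25 → Z
P(15): 21·15+21=336≡24 → Y
R(17): 21·17+21=378≡14 → O
R(17): 21·17+21=378≡14 → O
P(15): 21·15+21=336≡24 → Y

ZYOOY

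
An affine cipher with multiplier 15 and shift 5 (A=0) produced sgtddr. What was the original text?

The inverse of 15 mod 26 is 7, since 15·7=105≡1. Apply D(y)=7·(y−5) mod 26:
s(18): 7·(18−5)=91≡13 → n
g(6): 7·(6−5)=7 → h
t(19): 7·(19−5)=98≡20 → u
d(3): 7·(3−5)=-14≡12 → m
d(3): 7·(3−5)=-14≡12 → m
r(17): 7·(17−5)=84≡6 → g

nhummg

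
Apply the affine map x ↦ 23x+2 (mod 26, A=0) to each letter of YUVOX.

IURML

Y(24): 23·24+2=554≡8 → I
U(20): 23·20+2=462≡20 → U
V(21): 23·21+2=485≡17 → R
O(14): 23·14+2=324≡12 → M
X(23): 23·23+2=531≡11 → L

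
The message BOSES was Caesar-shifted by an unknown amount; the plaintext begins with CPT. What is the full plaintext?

From the crib: B(1)−C(2)=-1≡25, so the shift is 25.
Subtract 25 from each ciphertext letter:
B(1): 1−25=-24≡2 → C
O(14): 14−25=-11≡15 → P
S(18): 18−25=-7≡19 → T
E(4): 4−25=-21≡5 → F
S(18): 18−25=-7≡19 → T

CPTFT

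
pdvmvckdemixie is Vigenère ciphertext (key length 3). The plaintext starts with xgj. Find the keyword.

Subtract each crib letter from the matching ciphertext letter (mod 26):
p(15)−x(23)=-8≡18 → s
d(3)−g(6)=-3≡23 → x
v(21)−j(9)=12 → m

sxm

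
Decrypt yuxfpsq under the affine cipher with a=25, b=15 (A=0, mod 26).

rvskaxz

The inverse of 25 mod 26 is 25, since 25·25=625≡1. Apply D(y)=25·(y−15) mod 26:
y(24): 25·(24−15)=225≡17 → r
u(20): 25·(20−15)=125≡21 → v
x(23): 25·(23−15)=200≡18 → s
f(5): 25·(5−15)=-250≡10 → k
p(15): 25·(15−15)=0 → a
s(18): 25·(18−15)=75≡23 → x
q(16): 25·(16−15)=25 → z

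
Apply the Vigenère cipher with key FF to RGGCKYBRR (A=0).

Repeat the key across the message: FFFFFFFFF
R(17)+F(5): 22 → W
G(6)+F(5): 11 → L
G(6)+F(5): 11 → L
C(2)+F(5): 7 → H
K(10)+F(5): 15 → P
Y(24)+F(5): 29≡3 → D
B(1)+F(5): 6 → G
R(17)+F(5): 22 → W
R(17)+F(5): 22 → W

WLLHPDGWW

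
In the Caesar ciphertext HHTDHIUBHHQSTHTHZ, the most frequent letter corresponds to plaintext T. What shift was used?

14

The most frequent ciphertext letter is H (appears 7 times).
H is position 7; T is position 19.
Shift = -12≡14.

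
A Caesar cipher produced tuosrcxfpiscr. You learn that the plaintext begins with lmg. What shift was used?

8

From the crib: t(19)−l(11)=8, so the shift is 8.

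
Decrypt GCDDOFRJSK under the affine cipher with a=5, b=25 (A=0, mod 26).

RLGGDWOCJX

The inverse of 5 mod 26 is 21, since 5·21=105≡1. Apply D(y)=21·(y−25) mod 26:
G(6): 21·(6−25)=-399≡17 → R
C(2): 21·(2−25)=-483≡11 → L
D(3): 21·(3−25)=-462≡6 → G
D(3): 21·(3−25)=-462≡6 → G
O(14): 21·(14−25)=-231≡3 → D
F(5): 21·(5−25)=-420≡22 → W
R(17): 21·(17−25)=-168≡14 → O
J(9): 21·(9−25)=-336≡2 → C
S(18): 21·(18−25)=-147≡9 → J
K(10): 21·(10−25)=-315≡23 → X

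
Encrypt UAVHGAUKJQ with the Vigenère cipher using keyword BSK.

VSFIYKVCTR

Repeat the key across the message: BSKBSKBSKB
U(20)+B(1): 21 → V
A(0)+S(18): 18 → S
V(21)+K(10): 31≡5 → F
H(7)+B(1): 8 → I
G(6)+S(18): 24 → Y
A(0)+K(10): 10 → K
U(20)+B(1): 21 → V
K(10)+S(18): 28≡2 → C
J(9)+K(10): 19 → T
Q(16)+B(1): 17 → R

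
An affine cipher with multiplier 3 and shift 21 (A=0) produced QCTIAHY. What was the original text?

The inverse of 3 mod 26 is 9, since 3·9=27≡1. Apply D(y)=9·(y−21) mod 26:
Q(16): 9·(16−21)=-45≡7 → H
C(2): 9·(2−21)=-171≡11 → L
T(19): 9·(19−21)=-18≡8 → I
I(8): 9·(8−21)=-117≡13 → N
A(0): 9·(0−21)=-189≡19 → T
H(7): 9·(7−21)=-126≡4 → E
Y(24): 9·(24−21)=27≡1 → B

HLINTEB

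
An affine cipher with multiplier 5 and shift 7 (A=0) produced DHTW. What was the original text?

The inverse of 5 mod 26 is 21, since 5·21=105≡1. Apply D(y)=21·(y−7) mod 26:
D(3): 21·(3−7)=-84≡20 → U
H(7): 21·(7−7)=0 → A
T(19): 21·(19−7)=252≡18 → S
W(22): 21·(22−7)=315≡3 → D

UASD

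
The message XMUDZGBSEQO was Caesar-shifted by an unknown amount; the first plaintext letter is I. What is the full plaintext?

IXFOKRMDPBZ

From the crib: X(23)−I(8)=15, so the shift is 15.
Subtract 15 from each ciphertext letter:
X(23): 23−15=8 → I
M(12): 12−15=-3≡23 → X
U(20): 20−15=5 → F
D(3): 3−15=-12≡14 → O
Z(25): 25−15=10 → K
G(6): 6−15=-9≡17 → R
B(1): 1−15=-14≡12 → M
S(18): 18−15=3 → D
E(4): 4−15=-11≡15 → P
Q(16): 16−15=1 → B
O(14): 14−15=-1≡25 → Z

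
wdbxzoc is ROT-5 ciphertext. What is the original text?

rywsujx

w(22): 22−5=17 → r
d(3): 3−5=-2≡24 → y
b(1): 1−5=-4≡22 → w
x(23): 23−5=18 → s
z(25): 25−5=20 → u
o(14): 14−5=9 → j
c(2): 2−5=-3≡23 → x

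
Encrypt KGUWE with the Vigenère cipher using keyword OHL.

YNFKL

Repeat the key across the message: OHLOH
K(10)+O(14): 24 → Y
G(6)+H(7): 13 → N
U(20)+L(11): 31≡5 → F
W(22)+O(14): 36≡10 → K
E(4)+H(7): 11 → L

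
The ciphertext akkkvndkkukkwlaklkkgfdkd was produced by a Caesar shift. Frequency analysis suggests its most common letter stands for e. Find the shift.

The most frequent ciphertext letter is k (appears 11 times).
k is position 10; e is position 4.
Shift = 6.

6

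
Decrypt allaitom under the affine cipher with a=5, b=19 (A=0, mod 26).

The inverse of 5 mod 26 is 21, since 5·21=105≡1. Apply D(y)=21·(y−19) mod 26:
a(0): 21·(0−19)=-399≡17 → r
l(11): 21·(11−19)=-168≡14 → o
l(11): 21·(11−19)=-168≡14 → o
a(0): 21·(0−19)=-399≡17 → r
i(8): 21·(8−19)=-231≡3 → d
t(19): 21·(19−19)=0 → a
o(14): 21·(14−19)=-105≡25 → z
m(12): 21·(12−19)=-147≡9 → j

roordazj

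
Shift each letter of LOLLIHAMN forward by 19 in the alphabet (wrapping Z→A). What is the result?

EHEEBATFG

L(11): 11+19=30≡4 → E
O(14): 14+19=33≡7 → H
L(11): 11+19=30≡4 → E
L(11): 11+19=30≡4 → E
I(8): 8+19=27≡1 → B
H(7): 7+19=26≡0 → A
A(0): 0+19=19 → T
M(12): 12+19=31≡5 → F
N(13): 13+19=32≡6 → G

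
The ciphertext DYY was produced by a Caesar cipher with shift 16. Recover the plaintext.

D(3): 3−16=-13≡13 → N
Y(24): 24−16=8 → I
Y(24): 24−16=8 → I

NII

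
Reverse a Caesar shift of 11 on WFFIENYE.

W(22): 22−11=11 → L
F(5): 5−11=-6≡20 → U
F(5): 5−11=-6≡20 → U
I(8): 8−11=-3≡23 → X
E(4): 4−11=-7≡19 → T
N(13): 13−11=2 → C
Y(24): 24−11=13 → N
E(4): 4−11=-7≡19 → T

LUUXTCNT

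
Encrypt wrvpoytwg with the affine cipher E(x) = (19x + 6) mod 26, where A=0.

irpfmudiq

w(22): 19·22+6=424≡8 → i
r(17): 19·17+6=329≡17 → r
v(21): 19·21+6=405≡15 → p
p(15): 19·15+6=291≡5 → f
o(14): 19·14+6=272≡12 → m
y(24): 19·24+6=462≡20 → u
t(19): 19·19+6=367≡3 → d
w(22): 19·22+6=424≡8 → i
g(6): 19·6+6=120≡16 → q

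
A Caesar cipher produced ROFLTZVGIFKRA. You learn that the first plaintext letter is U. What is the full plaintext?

URIOWCYJLINUD

From the crib: R(17)−U(20)=-3≡23, so the shift is 23.
Subtract 23 from each ciphertext letter:
R(17): 17−23=-6≡20 → U
O(14): 14−23=-9≡17 → R
F(5): 5−23=-18≡8 → I
L(11): 11−23=-12≡14 → O
T(19): 19−23=-4≡22 → W
Z(25): 25−23=2 → C
V(21): 21−23=-2≡24 → Y
G(6): 6−23=-17≡9 → J
I(8): 8−23=-15≡11 → L
F(5): 5−23=-18≡8 → I
K(10): 10−23=-13≡13 → N
R(17): 17−23=-6≡20 → U
A(0): 0−23=-23≡3 → D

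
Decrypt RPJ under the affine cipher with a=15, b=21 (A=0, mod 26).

YKU

The inverse of 15 mod 26 is 7, since 15·7=105≡1. Apply D(y)=7·(y−21) mod 26:
R(17): 7·(17−21)=-28≡24 → Y
P(15): 7·(15−21)=-42≡10 → K
J(9): 7·(9−21)=-84≡20 → U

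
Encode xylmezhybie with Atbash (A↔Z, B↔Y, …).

cbonvasbyrv

x(23) → c(2)
y(24) → b(1)
l(11) → o(14)
m(12) → n(13)
e(4) → v(21)
z(25) → a(0)
h(7) → s(18)
y(24) → b(1)
b(1) → y(24)
i(8) → r(17)
e(4) → v(21)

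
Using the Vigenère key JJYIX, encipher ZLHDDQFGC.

Repeat the key across the message: JJYIXJJYI
Z(25)+J(9): 34≡8 → I
L(11)+J(9): 20 → U
H(7)+Y(24): 31≡5 → F
D(3)+I(8): 11 → L
D(3)+X(23): 26≡0 → A
Q(16)+J(9): 25 → Z
F(5)+J(9): 14 → O
G(6)+Y(24): 30≡4 → E
C(2)+I(8): 10 → K

IUFLAZOEK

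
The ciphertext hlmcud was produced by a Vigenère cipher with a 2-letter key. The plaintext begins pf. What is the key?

Subtract each crib letter from the matching ciphertext letter (mod 26):
h(7)−p(15)=-8≡18 → s
l(11)−f(5)=6 → g

sg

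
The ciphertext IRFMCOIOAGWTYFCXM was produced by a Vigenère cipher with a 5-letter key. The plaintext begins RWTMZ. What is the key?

RVMAD

Subtract each crib letter from the matching ciphertext letter (mod 26):
I(8)−R(17)=-9≡17 → R
R(17)−W(22)=-5≡21 → V
F(5)−T(19)=-14≡12 → M
M(12)−M(12)=0 → A
C(2)−Z(25)=-23≡3 → D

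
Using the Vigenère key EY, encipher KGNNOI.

Repeat the key across the message: EYEYEY
K(10)+E(4): 14 → O
G(6)+Y(24): 30≡4 → E
N(13)+E(4): 17 → R
N(13)+Y(24): 37≡11 → L
O(14)+E(4): 18 → S
I(8)+Y(24): 32≡6 → G

OERLSG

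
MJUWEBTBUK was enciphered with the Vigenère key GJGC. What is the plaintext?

GAOUYSNZOB

Repeat the key across the ciphertext: GJGCGJGCGJ
M(12)−G(6): 6 → G
J(9)−J(9): 0 → A
U(20)−G(6): 14 → O
W(22)−C(2): 20 → U
E(4)−G(6): -2≡24 → Y
B(1)−J(9): -8≡18 → S
T(19)−G(6): 13 → N
B(1)−C(2): -1≡25 → Z
U(20)−G(6): 14 → O
K(10)−J(9): 1 → B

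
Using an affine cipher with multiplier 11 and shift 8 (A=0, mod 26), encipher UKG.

U(20): 11·20+8=228≡20 → U
K(10): 11·10+8=118≡14 → O
G(6): 11·6+8=74≡22 → W

UOW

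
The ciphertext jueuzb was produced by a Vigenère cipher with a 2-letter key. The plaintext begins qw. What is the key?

ty

Subtract each crib letter from the matching ciphertext letter (mod 26):
j(9)−q(16)=-7≡19 → t
u(20)−w(22)=-2≡24 → y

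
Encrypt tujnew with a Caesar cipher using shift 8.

t(19): 19+8=27≡1 → b
u(20): 20+8=28≡2 → c
j(9): 9+8=17 → r
n(13): 13+8=21 → v
e(4): 4+8=12 → m
w(22): 22+8=30≡4 → e

bcrvme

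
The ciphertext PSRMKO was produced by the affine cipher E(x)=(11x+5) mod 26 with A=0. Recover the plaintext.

INUDRP

The inverse of 11 mod 26 is 19, since 11·19=209≡1. Apply D(y)=19·(y−5) mod 26:
P(15): 19·(15−5)=190≡8 → I
S(18): 19·(18−5)=247≡13 → N
R(17): 19·(17−5)=228≡20 → U
M(12): 19·(12−5)=133≡3 → D
K(10): 19·(10−5)=95≡17 → R
O(14): 19·(14−5)=171≡15 → P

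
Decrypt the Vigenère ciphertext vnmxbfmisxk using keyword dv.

ssjcykjnpch

Repeat the key across the ciphertext: dvdvdvdvdvd
v(21)−d(3): 18 → s
n(13)−v(21): -8≡18 → s
m(12)−d(3): 9 → j
x(23)−v(21): 2 → c
b(1)−d(3): -2≡24 → y
f(5)−v(21): -16≡10 → k
m(12)−d(3): 9 → j
i(8)−v(21): -13≡13 → n
s(18)−d(3): 15 → p
x(23)−v(21): 2 → c
k(10)−d(3): 7 → h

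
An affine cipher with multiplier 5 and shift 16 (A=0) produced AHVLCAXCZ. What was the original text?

CTBZSCRSH

The inverse of 5 mod 26 is 21, since 5·21=105≡1. Apply D(y)=21·(y−16) mod 26:
A(0): 21·(0−16)=-336≡2 → C
H(7): 21·(7−16)=-189≡19 → T
V(21): 21·(21−16)=105≡1 → B
L(11): 21·(11−16)=-105≡25 → Z
C(2): 21·(2−16)=-294≡18 → S
A(0): 21·(0−16)=-336≡2 → C
X(23): 21·(23−16)=147≡17 → R
C(2): 21·(2−16)=-294≡18 → S
Z(25): 21·(25−16)=189≡7 → H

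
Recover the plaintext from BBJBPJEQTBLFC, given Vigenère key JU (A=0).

SHAHGPVWKHCLT

Repeat the key across the ciphertext: JUJUJUJUJUJUJ
B(1)−J(9): -8≡18 → S
B(1)−U(20): -19≡7 → H
J(9)−J(9): 0 → A
B(1)−U(20): -19≡7 → H
P(15)−J(9): 6 → G
J(9)−U(20): -11≡15 → P
E(4)−J(9): -5≡21 → V
Q(16)−U(20): -4≡22 → W
T(19)−J(9): 10 → K
B(1)−U(20): -19≡7 → H
L(11)−J(9): 2 → C
F(5)−U(20): -15≡11 → L
C(2)−J(9): -7≡19 → T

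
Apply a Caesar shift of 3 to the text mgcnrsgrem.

pjfquvjuhp

m(12): 12+3=15 → p
g(6): 6+3=9 → j
c(2): 2+3=5 → f
n(13): 13+3=16 → q
r(17): 17+3=20 → u
s(18): 18+3=21 → v
g(6): 6+3=9 → j
r(17): 17+3=20 → u
e(4): 4+3=7 → h
m(12): 12+3=15 → p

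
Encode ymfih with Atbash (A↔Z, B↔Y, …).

bnurs

y(24) → b(1)
m(12) → n(13)
f(5) → u(20)
i(8) → r(17)
h(7) → s(18)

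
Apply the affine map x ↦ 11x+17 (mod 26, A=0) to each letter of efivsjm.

e(4): 11·4+17=61≡9 → j
f(5): 11·5+17=72≡20 → u
i(8): 11·8+17=105≡1 → b
v(21): 11·21+17=248≡14 → o
s(18): 11·18+17=215≡7 → h
j(9): 11·9+17=116≡12 → m
m(12): 11·12+17=149≡19 → t

jubohmt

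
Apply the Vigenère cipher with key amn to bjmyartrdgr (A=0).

bvzymetdqgd

Repeat the key across the message: amnamnamnam
b(1)+a(0): 1 → b
j(9)+m(12): 21 → v
m(12)+n(13): 25 → z
y(24)+a(0): 24 → y
a(0)+m(12): 12 → m
r(17)+n(13): 30≡4 → e
t(19)+a(0): 19 → t
r(17)+m(12): 29≡3 → d
d(3)+n(13): 16 → q
g(6)+a(0): 6 → g
r(17)+m(12): 29≡3 → d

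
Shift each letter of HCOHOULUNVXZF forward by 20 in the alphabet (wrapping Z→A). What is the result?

BWIBIOFOHPRTZ

H(7): 7+20=27≡1 → B
C(2): 2+20=22 → W
O(14): 14+20=34≡8 → I
H(7): 7+20=27≡1 → B
O(14): 14+20=34≡8 → I
U(20): 20+20=40≡14 → O
L(11): 11+20=31≡5 → F
U(20): 20+20=40≡14 → O
N(13): 13+20=33≡7 → H
V(21): 21+20=41≡15 → P
X(23): 23+20=43≡17 → R
Z(25): 25+20=45≡19 → T
F(5): 5+20=25 → Z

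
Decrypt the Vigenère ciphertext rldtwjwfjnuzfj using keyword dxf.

Repeat the key across the ciphertext: dxfdxfdxfdxfdx
r(17)−d(3): 14 → o
l(11)−x(23): -12≡14 → o
d(3)−f(5): -2≡24 → y
t(19)−d(3): 16 → q
w(22)−x(23): -1≡25 → z
j(9)−f(5): 4 → e
w(22)−d(3): 19 → t
f(5)−x(23): -18≡8 → i
j(9)−f(5): 4 → e
n(13)−d(3): 10 → k
u(20)−x(23): -3≡23 → x
z(25)−f(5): 20 → u
f(5)−d(3): 2 → c
j(9)−x(23): -14≡12 → m

ooyqzetiekxucm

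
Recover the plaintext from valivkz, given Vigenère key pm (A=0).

gowwgyk

Repeat the key across the ciphertext: pmpmpmp
v(21)−p(15): 6 → g
a(0)−m(12): -12≡14 → o
l(11)−p(15): -4≡22 → w
i(8)−m(12): -4≡22 → w
v(21)−p(15): 6 → g
k(10)−m(12): -2≡24 → y
z(25)−p(15): 10 → k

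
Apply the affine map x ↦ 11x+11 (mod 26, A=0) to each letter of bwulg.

b(1): 11·1+11=22 → w
w(22): 11·22+11=253≡19 → t
u(20): 11·20+11=231≡23 → x
l(11): 11·11+11=132≡2 → c
g(6): 11·6+11=77≡25 → z

wtxcz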